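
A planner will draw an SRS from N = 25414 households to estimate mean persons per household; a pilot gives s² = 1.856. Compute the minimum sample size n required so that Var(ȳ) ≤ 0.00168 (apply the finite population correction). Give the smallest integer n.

1059

Without fpc, n₀ = s²/D = 1.856/0.00168 = 1104.7619.
With fpc, (1 − n/N)·s²/n ≤ D requires n ≥ n₀/(1 + n₀/N) = 1104.7619/(1 + 1104.7619/25414) = 1058.7379.
Rounding up, n = 1059.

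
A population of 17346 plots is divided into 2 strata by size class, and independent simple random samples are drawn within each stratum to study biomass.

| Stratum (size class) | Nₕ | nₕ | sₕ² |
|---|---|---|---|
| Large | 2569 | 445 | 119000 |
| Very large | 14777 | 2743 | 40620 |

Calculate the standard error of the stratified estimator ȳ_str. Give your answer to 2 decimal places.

3.69

Var(ȳ_str) = Σₕ Wₕ²(1 − fₕ)sₕ²/nₕ with Wₕ = Nₕ/N, N = 17346.
Large: Wₕ = 0.14810331; term = 0.14810331²·(1 − 0.17321915)·119000/445 = 4.8496108.
Very large: Wₕ = 0.85189669; term = 0.85189669²·(1 − 0.18562631)·40620/2743 = 8.7520886.
Sum = 13.601699.
SE = √(13.601699) = 3.69.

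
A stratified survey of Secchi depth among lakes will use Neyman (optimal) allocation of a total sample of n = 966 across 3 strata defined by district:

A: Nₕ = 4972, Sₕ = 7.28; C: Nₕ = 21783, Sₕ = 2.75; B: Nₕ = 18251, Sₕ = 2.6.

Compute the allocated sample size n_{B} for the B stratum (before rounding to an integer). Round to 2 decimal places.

319.32

Neyman allocation: nₕ = n·NₕSₕ / Σⱼ NⱼSⱼ.
Σ NⱼSⱼ = 4972·7.28 + 21783·2.75 + 18251·2.6 = 143552.01.
n_{B} = 966·18251·2.6 / 143552.01 = 319.32.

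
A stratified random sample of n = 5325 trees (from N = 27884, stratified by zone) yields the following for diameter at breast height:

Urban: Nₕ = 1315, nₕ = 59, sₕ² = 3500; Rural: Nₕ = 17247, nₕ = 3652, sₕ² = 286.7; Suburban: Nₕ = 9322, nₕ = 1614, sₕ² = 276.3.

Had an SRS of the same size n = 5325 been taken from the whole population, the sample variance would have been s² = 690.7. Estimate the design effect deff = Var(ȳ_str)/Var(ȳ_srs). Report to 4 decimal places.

Var(ȳ_str) = Σ Wₕ²(1−fₕ)sₕ²/nₕ with Wₕ = Nₕ/27884:
  Urban: (1315/27884)²·(1−59/1315)·3500/59 = 0.12601472
  Rural: (17247/27884)²·(1−3652/17247)·286.7/3652 = 0.023674431
  Suburban: (9322/27884)²·(1−1614/9322)·276.3/1614 = 0.01582042
  → Var(ȳ_str) = 0.16550957.
Var(ȳ_srs) = (1 − 5325/27884)·690.7/5325 = 0.10493844.
deff = 0.16550957 / 0.10493844 = 1.5772.

1.5772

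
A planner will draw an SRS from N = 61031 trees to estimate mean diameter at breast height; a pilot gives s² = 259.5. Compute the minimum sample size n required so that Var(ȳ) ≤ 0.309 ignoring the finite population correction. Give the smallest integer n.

840

Without fpc, n₀ = s²/D = 259.5/0.309 = 839.8058.
Rounding up, n = 840.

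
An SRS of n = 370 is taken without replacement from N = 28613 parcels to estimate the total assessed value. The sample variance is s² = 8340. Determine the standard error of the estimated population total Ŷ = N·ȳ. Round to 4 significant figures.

135000

Var(Ŷ) = N²·Var(ȳ) = N²·(1 − n/N)·s²/n.
f = 370/28613 = 0.01293119; Var(ȳ) = 0.98706881·8340/370 = 22.249065.
Var(Ŷ) = 28613² · 22.249065 = 1.8215393 × 10^10.
SE(Ŷ) = √(1.8215393 × 10^10) = 135000.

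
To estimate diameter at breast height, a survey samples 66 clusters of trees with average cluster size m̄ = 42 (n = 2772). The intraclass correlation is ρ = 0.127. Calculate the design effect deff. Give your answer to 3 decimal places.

deff = 1 + (42 − 1)·0.127 = 1 + 5.207 = 6.207.

6.207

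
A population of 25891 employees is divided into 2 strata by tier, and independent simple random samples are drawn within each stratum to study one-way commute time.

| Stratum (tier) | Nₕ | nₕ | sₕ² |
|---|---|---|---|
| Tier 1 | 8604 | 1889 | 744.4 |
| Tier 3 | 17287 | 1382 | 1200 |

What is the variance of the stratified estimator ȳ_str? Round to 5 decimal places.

0.39011

Var(ȳ_str) = Σₕ Wₕ²(1 − fₕ)sₕ²/nₕ with Wₕ = Nₕ/N, N = 25891.
Tier 1: Wₕ = 0.33231625; term = 0.33231625²·(1 − 0.21954905)·744.4/1889 = 0.03396434.
Tier 3: Wₕ = 0.66768375; term = 0.66768375²·(1 − 0.07994447)·1200/1382 = 0.35614665.
Sum = 0.39011099.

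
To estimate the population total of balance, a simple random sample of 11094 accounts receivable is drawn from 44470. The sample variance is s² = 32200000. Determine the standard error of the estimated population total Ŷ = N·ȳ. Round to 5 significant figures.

Var(Ŷ) = N²·Var(ȳ) = N²·(1 − n/N)·s²/n.
f = 11094/44470 = 0.24947155; Var(ȳ) = 0.75052845·32200000/11094 = 2178.3862.
Var(Ŷ) = 44470² · 2178.3862 = 4.3079349 × 10^12.
SE(Ŷ) = √(4.3079349 × 10^12) = 2.0756 × 10^6.

2.0756 × 10^6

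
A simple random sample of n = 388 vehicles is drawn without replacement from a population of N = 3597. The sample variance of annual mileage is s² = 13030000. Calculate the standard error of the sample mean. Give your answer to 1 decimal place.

173.1

Under SRS without replacement, Var(ȳ) = (1 − f)·s²/n with f = n/N = 388/3597 = 0.10786767.
Var(ȳ) = (1 − 0.10786767)·13030000/388 = 0.89213233·33582.474 = 29960.011.
SE(ȳ) = √(29960.011) = 173.1.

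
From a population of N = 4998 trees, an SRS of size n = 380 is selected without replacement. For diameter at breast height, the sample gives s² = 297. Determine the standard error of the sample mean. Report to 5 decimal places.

Under SRS without replacement, Var(ȳ) = (1 − f)·s²/n with f = n/N = 380/4998 = 0.07603041.
Var(ȳ) = (1 − 0.07603041)·297/380 = 0.92396959·0.78157895 = 0.72215518.
SE(ȳ) = √(0.72215518) = 0.84980.

0.84980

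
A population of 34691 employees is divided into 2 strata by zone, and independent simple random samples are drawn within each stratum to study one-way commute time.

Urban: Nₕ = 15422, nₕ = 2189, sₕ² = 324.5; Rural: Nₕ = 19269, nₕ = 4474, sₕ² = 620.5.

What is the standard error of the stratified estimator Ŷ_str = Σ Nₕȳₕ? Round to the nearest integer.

8354

Var(Ŷ_str) = Σₕ Nₕ²(1 − fₕ)sₕ²/nₕ.
Urban: 15422²·(1 − 2189/15422)·324.5/2189 = 3.0252965 × 10^7.
Rural: 19269²·(1 − 4474/19269)·620.5/4474 = 3.9538478 × 10^7.
Sum = 6.9791443 × 10^7.
SE = √(6.9791443 × 10^7) = 8354.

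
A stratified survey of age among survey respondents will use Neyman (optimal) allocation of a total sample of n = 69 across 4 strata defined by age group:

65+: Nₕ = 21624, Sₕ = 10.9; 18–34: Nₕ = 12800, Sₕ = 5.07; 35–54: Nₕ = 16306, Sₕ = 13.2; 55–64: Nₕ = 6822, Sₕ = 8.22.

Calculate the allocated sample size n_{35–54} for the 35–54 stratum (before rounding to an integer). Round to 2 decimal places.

Neyman allocation: nₕ = n·NₕSₕ / Σⱼ NⱼSⱼ.
Σ NⱼSⱼ = 21624·10.9 + 12800·5.07 + 16306·13.2 + 6822·8.22 = 571913.64.
n_{35–54} = 69·16306·13.2 / 571913.64 = 25.97.

25.97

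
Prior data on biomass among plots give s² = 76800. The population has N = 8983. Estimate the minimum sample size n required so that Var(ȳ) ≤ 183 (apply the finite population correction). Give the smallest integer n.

401

Without fpc, n₀ = s²/D = 76800/183 = 419.6721.
With fpc, (1 − n/N)·s²/n ≤ D requires n ≥ n₀/(1 + n₀/N) = 419.6721/(1 + 419.6721/8983) = 400.9408.
Rounding up, n = 401.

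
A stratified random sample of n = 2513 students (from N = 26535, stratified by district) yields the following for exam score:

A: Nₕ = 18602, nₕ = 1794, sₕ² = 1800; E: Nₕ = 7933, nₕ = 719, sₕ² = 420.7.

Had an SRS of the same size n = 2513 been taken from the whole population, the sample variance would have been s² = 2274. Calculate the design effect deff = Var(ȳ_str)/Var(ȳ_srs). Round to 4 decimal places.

Var(ȳ_str) = Σ Wₕ²(1−fₕ)sₕ²/nₕ with Wₕ = Nₕ/26535:
  A: (18602/26535)²·(1−1794/18602)·1800/1794 = 0.44554088
  E: (7933/26535)²·(1−719/7933)·420.7/719 = 0.047557501
  → Var(ȳ_str) = 0.49309838.
Var(ȳ_srs) = (1 − 2513/26535)·2274/2513 = 0.81919641.
deff = 0.49309838 / 0.81919641 = 0.6019.

0.6019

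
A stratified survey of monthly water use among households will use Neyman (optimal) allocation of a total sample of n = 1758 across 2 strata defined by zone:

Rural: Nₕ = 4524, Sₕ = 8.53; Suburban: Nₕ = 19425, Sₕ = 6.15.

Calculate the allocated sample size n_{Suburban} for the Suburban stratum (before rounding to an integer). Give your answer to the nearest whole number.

1329

Neyman allocation: nₕ = n·NₕSₕ / Σⱼ NⱼSⱼ.
Σ NⱼSⱼ = 4524·8.53 + 19425·6.15 = 158053.47.
n_{Suburban} = 1758·19425·6.15 / 158053.47 = 1329.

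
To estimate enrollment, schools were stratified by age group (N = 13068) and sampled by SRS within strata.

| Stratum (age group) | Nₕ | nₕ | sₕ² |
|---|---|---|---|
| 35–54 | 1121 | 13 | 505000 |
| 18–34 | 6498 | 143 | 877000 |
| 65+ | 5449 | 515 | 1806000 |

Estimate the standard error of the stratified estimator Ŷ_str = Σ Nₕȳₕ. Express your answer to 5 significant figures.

Var(Ŷ_str) = Σₕ Nₕ²(1 − fₕ)sₕ²/nₕ.
35–54: 1121²·(1 − 13/1121)·505000/13 = 4.8249565 × 10^10.
18–34: 6498²·(1 − 143/6498)·877000/143 = 2.5325546 × 10^11.
65+: 5449²·(1 − 515/5449)·1806000/515 = 9.4281497 × 10^10.
Sum = 3.9578652 × 10^11.
SE = √(3.9578652 × 10^11) = 629120.

629120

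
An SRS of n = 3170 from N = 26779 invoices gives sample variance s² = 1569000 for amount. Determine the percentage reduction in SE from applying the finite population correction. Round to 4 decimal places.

f = n/N = 3170/26779 = 0.11837634.
SE_no-fpc = √(s²/n) = 22.247532; SE_fpc = √((1−f)s²/n) = 20.889279.
Ratio = √(1−f) = 0.93894817. Reduction = 100·(1 − 0.93894817) = 6.1052%.

6.1052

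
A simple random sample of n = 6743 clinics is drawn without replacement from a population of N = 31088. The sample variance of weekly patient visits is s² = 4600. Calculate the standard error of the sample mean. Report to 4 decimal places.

0.7309

Under SRS without replacement, Var(ȳ) = (1 − f)·s²/n with f = n/N = 6743/31088 = 0.21690041.
Var(ȳ) = (1 − 0.21690041)·4600/6743 = 0.78309959·0.68218894 = 0.53422188.
SE(ȳ) = √(0.53422188) = 0.7309.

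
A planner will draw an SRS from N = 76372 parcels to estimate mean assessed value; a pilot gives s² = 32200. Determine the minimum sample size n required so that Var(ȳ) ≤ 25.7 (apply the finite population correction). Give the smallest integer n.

1233

Without fpc, n₀ = s²/D = 32200/25.7 = 1252.9183.
With fpc, (1 − n/N)·s²/n ≤ D requires n ≥ n₀/(1 + n₀/N) = 1252.9183/(1 + 1252.9183/76372) = 1232.6954.
Rounding up, n = 1233.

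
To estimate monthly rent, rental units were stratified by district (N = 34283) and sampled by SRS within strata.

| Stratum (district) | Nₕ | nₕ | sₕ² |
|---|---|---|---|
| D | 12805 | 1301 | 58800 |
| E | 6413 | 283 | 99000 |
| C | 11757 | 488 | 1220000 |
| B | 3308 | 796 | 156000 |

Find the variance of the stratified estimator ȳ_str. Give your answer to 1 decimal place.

300.6

Var(ȳ_str) = Σₕ Wₕ²(1 − fₕ)sₕ²/nₕ with Wₕ = Nₕ/N, N = 34283.
D: Wₕ = 0.37350874; term = 0.37350874²·(1 − 0.10160094)·58800/1301 = 5.6646209.
E: Wₕ = 0.18706064; term = 0.18706064²·(1 − 0.04412911)·99000/283 = 11.700727.
C: Wₕ = 0.34293965; term = 0.34293965²·(1 − 0.04150719)·1220000/488 = 281.81511.
B: Wₕ = 0.09649097; term = 0.09649097²·(1 − 0.24062878)·156000/796 = 1.3856037.
Sum = 300.56606.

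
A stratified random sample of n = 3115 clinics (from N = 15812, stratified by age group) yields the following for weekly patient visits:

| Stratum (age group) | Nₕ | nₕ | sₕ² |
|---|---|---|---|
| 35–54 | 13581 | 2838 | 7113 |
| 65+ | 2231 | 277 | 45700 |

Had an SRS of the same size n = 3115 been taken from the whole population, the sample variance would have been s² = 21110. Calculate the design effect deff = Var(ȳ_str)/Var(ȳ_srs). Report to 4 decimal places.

Var(ȳ_str) = Σ Wₕ²(1−fₕ)sₕ²/nₕ with Wₕ = Nₕ/15812:
  35–54: (13581/15812)²·(1−2838/13581)·7113/2838 = 1.4625952
  65+: (2231/15812)²·(1−277/2231)·45700/277 = 2.8766495
  → Var(ȳ_str) = 4.3392447.
Var(ȳ_srs) = (1 − 3115/15812)·21110/3115 = 5.4418241.
deff = 4.3392447 / 5.4418241 = 0.7974.

0.7974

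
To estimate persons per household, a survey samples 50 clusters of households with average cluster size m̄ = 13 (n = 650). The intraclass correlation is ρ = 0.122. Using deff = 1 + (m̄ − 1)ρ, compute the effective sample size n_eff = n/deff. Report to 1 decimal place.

263.8

deff = 1 + (13 − 1)·0.122 = 1 + 1.464 = 2.464.
n_eff = 650 / 2.464 = 263.8.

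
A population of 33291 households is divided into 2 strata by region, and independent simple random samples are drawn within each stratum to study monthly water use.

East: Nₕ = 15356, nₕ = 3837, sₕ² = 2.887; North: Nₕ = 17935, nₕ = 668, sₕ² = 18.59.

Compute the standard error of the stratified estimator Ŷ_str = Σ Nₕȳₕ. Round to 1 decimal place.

Var(Ŷ_str) = Σₕ Nₕ²(1 − fₕ)sₕ²/nₕ.
East: 15356²·(1 − 3837/15356)·2.887/3837 = 133090.75.
North: 17935²·(1 − 668/17935)·18.59/668 = 8.6182919 × 10^6.
Sum = 8.7513827 × 10^6.
SE = √(8.7513827 × 10^6) = 2958.3.

2958.3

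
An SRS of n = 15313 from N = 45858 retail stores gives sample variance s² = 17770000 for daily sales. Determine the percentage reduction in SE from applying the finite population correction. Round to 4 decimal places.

18.3864

f = n/N = 15313/45858 = 0.33392211.
SE_no-fpc = √(s²/n) = 34.065406; SE_fpc = √((1−f)s²/n) = 27.802003.
Ratio = √(1−f) = 0.81613595. Reduction = 100·(1 − 0.81613595) = 18.3864%.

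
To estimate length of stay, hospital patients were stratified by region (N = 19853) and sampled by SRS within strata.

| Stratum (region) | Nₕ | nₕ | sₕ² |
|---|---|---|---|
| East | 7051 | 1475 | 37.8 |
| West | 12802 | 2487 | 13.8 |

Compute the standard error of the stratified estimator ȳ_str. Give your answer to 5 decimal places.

Var(ȳ_str) = Σₕ Wₕ²(1 − fₕ)sₕ²/nₕ with Wₕ = Nₕ/N, N = 19853.
East: Wₕ = 0.35516043; term = 0.35516043²·(1 − 0.20919019)·37.8/1475 = 0.0025563539.
West: Wₕ = 0.64483957; term = 0.64483957²·(1 − 0.19426652)·13.8/2487 = 0.00185908.
Sum = 0.0044154339.
SE = √(0.0044154339) = 0.06645.

0.06645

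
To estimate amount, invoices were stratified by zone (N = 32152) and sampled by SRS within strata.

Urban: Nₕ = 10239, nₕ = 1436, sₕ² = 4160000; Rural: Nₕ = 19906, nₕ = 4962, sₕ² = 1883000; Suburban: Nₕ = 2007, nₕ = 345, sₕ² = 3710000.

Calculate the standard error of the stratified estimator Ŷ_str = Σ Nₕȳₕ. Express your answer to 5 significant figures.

640210

Var(Ŷ_str) = Σₕ Nₕ²(1 − fₕ)sₕ²/nₕ.
Urban: 10239²·(1 − 1436/10239)·4160000/1436 = 2.6111218 × 10^11.
Rural: 19906²·(1 − 4962/19906)·1883000/4962 = 1.1288713 × 10^11.
Suburban: 2007²·(1 − 345/2007)·3710000/345 = 3.5870151 × 10^10.
Sum = 4.0986946 × 10^11.
SE = √(4.0986946 × 10^11) = 640210.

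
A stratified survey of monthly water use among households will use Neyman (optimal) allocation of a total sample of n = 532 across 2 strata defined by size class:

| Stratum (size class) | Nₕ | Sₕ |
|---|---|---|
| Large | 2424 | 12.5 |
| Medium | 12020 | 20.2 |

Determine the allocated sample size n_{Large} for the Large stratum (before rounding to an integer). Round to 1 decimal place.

59.0

Neyman allocation: nₕ = n·NₕSₕ / Σⱼ NⱼSⱼ.
Σ NⱼSⱼ = 2424·12.5 + 12020·20.2 = 273104.
n_{Large} = 532·2424·12.5 / 273104 = 59.0.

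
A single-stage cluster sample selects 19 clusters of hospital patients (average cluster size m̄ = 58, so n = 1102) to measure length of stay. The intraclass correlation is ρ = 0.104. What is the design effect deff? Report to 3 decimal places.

deff = 1 + (58 − 1)·0.104 = 1 + 5.928 = 6.928.

6.928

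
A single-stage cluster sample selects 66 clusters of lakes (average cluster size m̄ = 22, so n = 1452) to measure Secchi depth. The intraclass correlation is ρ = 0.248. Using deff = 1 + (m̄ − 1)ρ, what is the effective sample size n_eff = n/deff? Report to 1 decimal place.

deff = 1 + (22 − 1)·0.248 = 1 + 5.208 = 6.208.
n_eff = 1452 / 6.208 = 233.9.

233.9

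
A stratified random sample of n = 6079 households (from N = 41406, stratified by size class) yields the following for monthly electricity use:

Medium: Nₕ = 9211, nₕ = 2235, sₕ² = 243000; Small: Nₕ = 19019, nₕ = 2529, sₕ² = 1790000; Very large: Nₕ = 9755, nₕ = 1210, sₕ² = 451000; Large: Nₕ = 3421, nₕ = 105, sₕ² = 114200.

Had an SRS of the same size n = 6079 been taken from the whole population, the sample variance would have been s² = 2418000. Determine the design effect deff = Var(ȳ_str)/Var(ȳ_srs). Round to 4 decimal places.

0.4681

Var(ȳ_str) = Σ Wₕ²(1−fₕ)sₕ²/nₕ with Wₕ = Nₕ/41406:
  Medium: (9211/41406)²·(1−2235/9211)·243000/2235 = 4.0748858
  Small: (19019/41406)²·(1−2529/19019)·1790000/2529 = 129.47502
  Very large: (9755/41406)²·(1−1210/9755)·451000/1210 = 18.121909
  Large: (3421/41406)²·(1−105/3421)·114200/105 = 7.1964423
  → Var(ȳ_str) = 158.86826.
Var(ȳ_srs) = (1 − 6079/41406)·2418000/6079 = 339.36546.
deff = 158.86826 / 339.36546 = 0.4681.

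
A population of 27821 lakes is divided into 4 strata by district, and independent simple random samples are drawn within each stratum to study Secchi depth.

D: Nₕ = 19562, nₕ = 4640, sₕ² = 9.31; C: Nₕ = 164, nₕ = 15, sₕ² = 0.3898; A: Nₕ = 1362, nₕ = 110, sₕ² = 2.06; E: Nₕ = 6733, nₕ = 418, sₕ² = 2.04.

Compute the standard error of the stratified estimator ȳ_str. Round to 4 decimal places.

0.0327

Var(ȳ_str) = Σₕ Wₕ²(1 − fₕ)sₕ²/nₕ with Wₕ = Nₕ/N, N = 27821.
D: Wₕ = 0.70313792; term = 0.70313792²·(1 − 0.23719456)·9.31/4640 = 7.5670485 × 10^-4.
C: Wₕ = 0.00589483; term = 0.00589483²·(1 − 0.09146341)·0.3898/15 = 8.2041807 × 10^-7.
A: Wₕ = 0.04895582; term = 0.04895582²·(1 − 0.08076358)·2.06/110 = 4.1258221 × 10^-5.
E: Wₕ = 0.24201143; term = 0.24201143²·(1 − 0.06208228)·2.04/418 = 2.6809603 × 10^-4.
Sum = 0.0010668795.
SE = √(0.0010668795) = 0.0327.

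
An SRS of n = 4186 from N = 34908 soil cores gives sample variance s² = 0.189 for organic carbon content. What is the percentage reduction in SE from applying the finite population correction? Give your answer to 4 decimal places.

f = n/N = 4186/34908 = 0.11991521.
SE_no-fpc = √(s²/n) = 0.0067194123; SE_fpc = √((1−f)s²/n) = 0.0063036712.
Ratio = √(1−f) = 0.93812835. Reduction = 100·(1 − 0.93812835) = 6.1872%.

6.1872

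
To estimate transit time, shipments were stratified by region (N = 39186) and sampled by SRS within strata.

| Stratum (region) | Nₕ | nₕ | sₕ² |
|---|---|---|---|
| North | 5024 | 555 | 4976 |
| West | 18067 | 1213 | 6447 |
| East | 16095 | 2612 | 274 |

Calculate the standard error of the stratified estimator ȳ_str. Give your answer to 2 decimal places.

1.10

Var(ȳ_str) = Σₕ Wₕ²(1 − fₕ)sₕ²/nₕ with Wₕ = Nₕ/N, N = 39186.
North: Wₕ = 0.12820905; term = 0.12820905²·(1 − 0.11046975)·4976/555 = 0.13109481.
West: Wₕ = 0.46105752; term = 0.46105752²·(1 − 0.06713898)·6447/1213 = 1.0539598.
East: Wₕ = 0.41073343; term = 0.41073343²·(1 − 0.16228642)·274/2612 = 0.014824943.
Sum = 1.1998796.
SE = √(1.1998796) = 1.10.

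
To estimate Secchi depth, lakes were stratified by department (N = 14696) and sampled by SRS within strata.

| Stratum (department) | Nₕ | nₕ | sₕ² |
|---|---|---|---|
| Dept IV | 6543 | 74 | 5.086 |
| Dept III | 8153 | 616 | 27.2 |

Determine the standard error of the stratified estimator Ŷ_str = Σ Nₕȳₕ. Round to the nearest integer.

Var(Ŷ_str) = Σₕ Nₕ²(1 − fₕ)sₕ²/nₕ.
Dept IV: 6543²·(1 − 74/6543)·5.086/74 = 2.9091004 × 10^6.
Dept III: 8153²·(1 − 616/8153)·27.2/616 = 2.7133396 × 10^6.
Sum = 5.62244 × 10^6.
SE = √(5.62244 × 10^6) = 2371.

2371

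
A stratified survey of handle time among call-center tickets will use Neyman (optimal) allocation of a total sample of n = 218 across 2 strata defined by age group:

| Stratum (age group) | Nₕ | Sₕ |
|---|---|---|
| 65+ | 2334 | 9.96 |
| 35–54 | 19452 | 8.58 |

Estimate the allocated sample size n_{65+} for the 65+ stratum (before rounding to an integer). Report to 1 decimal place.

Neyman allocation: nₕ = n·NₕSₕ / Σⱼ NⱼSⱼ.
Σ NⱼSⱼ = 2334·9.96 + 19452·8.58 = 190144.8.
n_{65+} = 218·2334·9.96 / 190144.8 = 26.7.

26.7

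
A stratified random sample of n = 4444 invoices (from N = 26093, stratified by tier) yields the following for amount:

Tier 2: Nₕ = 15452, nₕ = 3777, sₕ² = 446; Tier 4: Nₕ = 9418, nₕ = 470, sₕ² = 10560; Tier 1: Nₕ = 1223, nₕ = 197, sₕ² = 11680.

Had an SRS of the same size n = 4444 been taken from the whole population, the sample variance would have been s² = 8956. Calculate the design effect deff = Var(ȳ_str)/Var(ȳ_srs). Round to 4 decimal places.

1.7473

Var(ȳ_str) = Σ Wₕ²(1−fₕ)sₕ²/nₕ with Wₕ = Nₕ/26093:
  Tier 2: (15452/26093)²·(1−3777/15452)·446/3777 = 0.031288262
  Tier 4: (9418/26093)²·(1−470/9418)·10560/470 = 2.7810109
  Tier 1: (1223/26093)²·(1−197/1223)·11680/197 = 0.10927037
  → Var(ȳ_str) = 2.9215695.
Var(ȳ_srs) = (1 − 4444/26093)·8956/4444 = 1.6720677.
deff = 2.9215695 / 1.6720677 = 1.7473.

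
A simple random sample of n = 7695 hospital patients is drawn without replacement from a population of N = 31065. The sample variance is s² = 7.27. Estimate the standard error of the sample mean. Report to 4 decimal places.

0.0267

Under SRS without replacement, Var(ȳ) = (1 − f)·s²/n with f = n/N = 7695/31065 = 0.24770642.
Var(ȳ) = (1 − 0.24770642)·7.27/7695 = 0.75229358·9.4476933 × 10^-4 = 7.107439 × 10^-4.
SE(ȳ) = √(7.107439 × 10^-4) = 0.0267.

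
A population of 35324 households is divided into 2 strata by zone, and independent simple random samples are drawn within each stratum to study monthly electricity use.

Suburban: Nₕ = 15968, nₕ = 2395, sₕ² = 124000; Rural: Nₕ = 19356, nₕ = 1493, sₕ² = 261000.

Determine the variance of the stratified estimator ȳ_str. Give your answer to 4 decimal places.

Var(ȳ_str) = Σₕ Wₕ²(1 − fₕ)sₕ²/nₕ with Wₕ = Nₕ/N, N = 35324.
Suburban: Wₕ = 0.45204394; term = 0.45204394²·(1 − 0.14998747)·124000/2395 = 8.9929626.
Rural: Wₕ = 0.54795606; term = 0.54795606²·(1 − 0.07713371)·261000/1493 = 48.440761.
Sum = 57.433724.

57.4337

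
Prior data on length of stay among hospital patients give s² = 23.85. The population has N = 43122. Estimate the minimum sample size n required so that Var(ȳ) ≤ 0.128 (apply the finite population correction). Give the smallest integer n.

186

Without fpc, n₀ = s²/D = 23.85/0.128 = 186.3281.
With fpc, (1 − n/N)·s²/n ≤ D requires n ≥ n₀/(1 + n₀/N) = 186.3281/(1 + 186.3281/43122) = 185.5264.
Rounding up, n = 186.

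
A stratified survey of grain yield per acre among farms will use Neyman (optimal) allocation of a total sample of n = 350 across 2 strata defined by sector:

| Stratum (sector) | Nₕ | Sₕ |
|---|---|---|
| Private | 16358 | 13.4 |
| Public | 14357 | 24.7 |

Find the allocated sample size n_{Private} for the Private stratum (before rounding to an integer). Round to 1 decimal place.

Neyman allocation: nₕ = n·NₕSₕ / Σⱼ NⱼSⱼ.
Σ NⱼSⱼ = 16358·13.4 + 14357·24.7 = 573815.1.
n_{Private} = 350·16358·13.4 / 573815.1 = 133.7.

133.7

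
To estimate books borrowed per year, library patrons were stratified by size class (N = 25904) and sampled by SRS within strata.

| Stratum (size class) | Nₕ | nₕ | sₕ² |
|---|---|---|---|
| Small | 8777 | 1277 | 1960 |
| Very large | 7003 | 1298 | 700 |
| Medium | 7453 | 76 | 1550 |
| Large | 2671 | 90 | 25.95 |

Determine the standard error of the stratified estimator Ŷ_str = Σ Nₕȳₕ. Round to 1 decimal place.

35297.1

Var(Ŷ_str) = Σₕ Nₕ²(1 − fₕ)sₕ²/nₕ.
Small: 8777²·(1 − 1277/8777)·1960/1277 = 1.0103516 × 10^8.
Very large: 7003²·(1 − 1298/7003)·700/1298 = 2.1545825 × 10^7.
Medium: 7453²·(1 − 76/7453)·1550/76 = 1.1213186 × 10^9.
Large: 2671²·(1 − 90/2671)·25.95/90 = 1.987727 × 10^6.
Sum = 1.2458873 × 10^9.
SE = √(1.2458873 × 10^9) = 35297.1.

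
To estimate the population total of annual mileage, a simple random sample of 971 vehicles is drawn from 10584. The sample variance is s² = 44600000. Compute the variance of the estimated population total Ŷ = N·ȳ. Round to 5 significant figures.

4.6733 × 10^12

Var(Ŷ) = N²·Var(ȳ) = N²·(1 − n/N)·s²/n.
f = 971/10584 = 0.09174225; Var(ȳ) = 0.90825775·44600000/971 = 41718.121.
Var(Ŷ) = 10584² · 41718.121 = 4.673308 × 10^12.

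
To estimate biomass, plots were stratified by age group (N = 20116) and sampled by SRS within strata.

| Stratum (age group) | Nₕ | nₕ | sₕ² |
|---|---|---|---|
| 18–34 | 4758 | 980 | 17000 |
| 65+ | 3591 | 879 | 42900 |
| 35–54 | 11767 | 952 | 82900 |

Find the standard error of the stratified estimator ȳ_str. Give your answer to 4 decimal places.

5.4158

Var(ȳ_str) = Σₕ Wₕ²(1 − fₕ)sₕ²/nₕ with Wₕ = Nₕ/N, N = 20116.
18–34: Wₕ = 0.23652814; term = 0.23652814²·(1 − 0.20596889)·17000/980 = 0.77059464.
65+: Wₕ = 0.17851462; term = 0.17851462²·(1 − 0.24477861)·42900/879 = 1.1746007.
35–54: Wₕ = 0.58495725; term = 0.58495725²·(1 − 0.08090422)·82900/952 = 27.385874.
Sum = 29.331069.
SE = √(29.331069) = 5.4158.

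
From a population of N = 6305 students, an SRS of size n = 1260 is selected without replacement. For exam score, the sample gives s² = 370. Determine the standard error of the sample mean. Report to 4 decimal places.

Under SRS without replacement, Var(ȳ) = (1 − f)·s²/n with f = n/N = 1260/6305 = 0.19984140.
Var(ȳ) = (1 − 0.19984140)·370/1260 = 0.80015860·0.29365079 = 0.23496721.
SE(ȳ) = √(0.23496721) = 0.4847.

0.4847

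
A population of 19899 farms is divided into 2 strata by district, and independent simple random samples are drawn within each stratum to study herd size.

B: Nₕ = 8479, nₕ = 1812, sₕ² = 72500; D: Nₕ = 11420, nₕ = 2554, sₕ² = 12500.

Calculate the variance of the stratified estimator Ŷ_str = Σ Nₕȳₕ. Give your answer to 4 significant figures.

Var(Ŷ_str) = Σₕ Nₕ²(1 − fₕ)sₕ²/nₕ.
B: 8479²·(1 − 1812/8479)·72500/1812 = 2.2618037 × 10^9.
D: 11420²·(1 − 2554/11420)·12500/2554 = 4.9554483 × 10^8.
Sum = 2.7573485 × 10^9.

2.757 × 10^9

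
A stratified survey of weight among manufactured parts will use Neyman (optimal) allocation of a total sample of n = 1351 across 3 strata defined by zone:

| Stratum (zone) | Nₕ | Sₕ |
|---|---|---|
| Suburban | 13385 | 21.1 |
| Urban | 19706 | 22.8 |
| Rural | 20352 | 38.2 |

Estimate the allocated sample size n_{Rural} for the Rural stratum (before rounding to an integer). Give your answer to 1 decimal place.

Neyman allocation: nₕ = n·NₕSₕ / Σⱼ NⱼSⱼ.
Σ NⱼSⱼ = 13385·21.1 + 19706·22.8 + 20352·38.2 = 1.5091667 × 10^6.
n_{Rural} = 1351·20352·38.2 / (1.5091667 × 10^6) = 696.0.

696.0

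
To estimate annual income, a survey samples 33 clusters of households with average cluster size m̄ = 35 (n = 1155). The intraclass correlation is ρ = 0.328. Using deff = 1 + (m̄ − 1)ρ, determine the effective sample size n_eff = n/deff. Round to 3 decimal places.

deff = 1 + (35 − 1)·0.328 = 1 + 11.152 = 12.152.
n_eff = 1155 / 12.152 = 95.046.

95.046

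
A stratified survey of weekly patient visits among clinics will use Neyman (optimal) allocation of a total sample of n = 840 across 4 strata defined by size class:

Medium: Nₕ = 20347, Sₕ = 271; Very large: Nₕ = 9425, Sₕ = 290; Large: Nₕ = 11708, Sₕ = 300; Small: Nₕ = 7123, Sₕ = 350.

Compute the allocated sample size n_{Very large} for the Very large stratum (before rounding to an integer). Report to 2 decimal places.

Neyman allocation: nₕ = n·NₕSₕ / Σⱼ NⱼSⱼ.
Σ NⱼSⱼ = 20347·271 + 9425·290 + 11708·300 + 7123·350 = 1.4252737 × 10^7.
n_{Very large} = 840·9425·290 / (1.4252737 × 10^7) = 161.09.

161.09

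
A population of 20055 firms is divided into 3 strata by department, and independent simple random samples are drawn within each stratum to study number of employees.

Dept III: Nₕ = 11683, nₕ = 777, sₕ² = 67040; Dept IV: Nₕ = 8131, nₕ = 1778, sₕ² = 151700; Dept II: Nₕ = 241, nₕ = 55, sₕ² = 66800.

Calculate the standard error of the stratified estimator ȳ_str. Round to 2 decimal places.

Var(ȳ_str) = Σₕ Wₕ²(1 − fₕ)sₕ²/nₕ with Wₕ = Nₕ/N, N = 20055.
Dept III: Wₕ = 0.58254799; term = 0.58254799²·(1 − 0.06650689)·67040/777 = 27.333014.
Dept IV: Wₕ = 0.40543505; term = 0.40543505²·(1 − 0.21866929)·151700/1778 = 10.958.
Dept II: Wₕ = 0.01201695; term = 0.01201695²·(1 − 0.22821577)·66800/55 = 0.13536252.
Sum = 38.426377.
SE = √(38.426377) = 6.20.

6.20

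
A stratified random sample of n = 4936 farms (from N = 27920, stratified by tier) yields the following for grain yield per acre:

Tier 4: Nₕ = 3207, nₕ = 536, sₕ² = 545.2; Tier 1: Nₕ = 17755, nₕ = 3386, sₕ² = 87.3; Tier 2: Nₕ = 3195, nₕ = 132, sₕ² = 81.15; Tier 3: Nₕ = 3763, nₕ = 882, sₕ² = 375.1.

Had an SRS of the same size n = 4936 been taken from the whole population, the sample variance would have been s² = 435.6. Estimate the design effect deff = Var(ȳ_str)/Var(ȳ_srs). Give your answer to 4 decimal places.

0.4577

Var(ȳ_str) = Σ Wₕ²(1−fₕ)sₕ²/nₕ with Wₕ = Nₕ/27920:
  Tier 4: (3207/27920)²·(1−536/3207)·545.2/536 = 0.011177201
  Tier 1: (17755/27920)²·(1−3386/17755)·87.3/3386 = 0.0084380809
  Tier 2: (3195/27920)²·(1−132/3195)·81.15/132 = 0.007717944
  Tier 3: (3763/27920)²·(1−882/3763)·375.1/882 = 0.0059145966
  → Var(ȳ_str) = 0.033247823.
Var(ȳ_srs) = (1 − 4936/27920)·435.6/4936 = 0.072647876.
deff = 0.033247823 / 0.072647876 = 0.4577.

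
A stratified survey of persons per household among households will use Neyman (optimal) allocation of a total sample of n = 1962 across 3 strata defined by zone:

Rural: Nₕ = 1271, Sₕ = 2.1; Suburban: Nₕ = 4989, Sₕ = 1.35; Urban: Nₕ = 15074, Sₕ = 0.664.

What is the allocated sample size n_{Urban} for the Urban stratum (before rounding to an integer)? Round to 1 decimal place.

1011.6

Neyman allocation: nₕ = n·NₕSₕ / Σⱼ NⱼSⱼ.
Σ NⱼSⱼ = 1271·2.1 + 4989·1.35 + 15074·0.664 = 19413.386.
n_{Urban} = 1962·15074·0.664 / 19413.386 = 1011.6.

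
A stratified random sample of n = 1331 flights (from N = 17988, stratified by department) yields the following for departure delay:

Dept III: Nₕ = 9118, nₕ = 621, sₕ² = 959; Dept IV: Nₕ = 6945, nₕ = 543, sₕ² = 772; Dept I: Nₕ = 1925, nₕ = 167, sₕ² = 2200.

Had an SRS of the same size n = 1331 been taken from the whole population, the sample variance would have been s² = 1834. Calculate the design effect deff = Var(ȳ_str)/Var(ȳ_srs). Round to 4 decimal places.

0.5509

Var(ȳ_str) = Σ Wₕ²(1−fₕ)sₕ²/nₕ with Wₕ = Nₕ/17988:
  Dept III: (9118/17988)²·(1−621/9118)·959/621 = 0.36976556
  Dept IV: (6945/17988)²·(1−543/6945)·772/543 = 0.19536179
  Dept I: (1925/17988)²·(1−167/1925)·2200/167 = 0.13778123
  → Var(ȳ_str) = 0.70290858.
Var(ȳ_srs) = (1 − 1331/17988)·1834/1331 = 1.2759545.
deff = 0.70290858 / 1.2759545 = 0.5509.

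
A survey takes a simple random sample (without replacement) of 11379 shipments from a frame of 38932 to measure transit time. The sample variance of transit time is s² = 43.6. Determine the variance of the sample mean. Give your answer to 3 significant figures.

Under SRS without replacement, Var(ȳ) = (1 − f)·s²/n with f = n/N = 11379/38932 = 0.29227885.
Var(ȳ) = (1 − 0.29227885)·43.6/11379 = 0.70772115·0.0038316197 = 0.0027117183.

0.00271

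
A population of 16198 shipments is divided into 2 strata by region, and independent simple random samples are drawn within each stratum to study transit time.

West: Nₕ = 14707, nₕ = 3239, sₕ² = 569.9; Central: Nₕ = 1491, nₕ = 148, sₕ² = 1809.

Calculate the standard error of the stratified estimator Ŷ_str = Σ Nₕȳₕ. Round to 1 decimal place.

7358.7

Var(Ŷ_str) = Σₕ Nₕ²(1 − fₕ)sₕ²/nₕ.
West: 14707²·(1 − 3239/14707)·569.9/3239 = 2.9675598 × 10^7.
Central: 1491²·(1 − 148/1491)·1809/148 = 2.447544 × 10^7.
Sum = 5.4151038 × 10^7.
SE = √(5.4151038 × 10^7) = 7358.7.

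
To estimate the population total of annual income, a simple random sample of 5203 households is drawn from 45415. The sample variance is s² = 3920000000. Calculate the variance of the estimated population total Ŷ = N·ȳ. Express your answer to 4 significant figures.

Var(Ŷ) = N²·Var(ȳ) = N²·(1 − n/N)·s²/n.
f = 5203/45415 = 0.11456567; Var(ȳ) = 0.88543433·3920000000/5203 = 667096.4.
Var(Ŷ) = 45415² · 667096.4 = 1.3759012 × 10^15.

1.376 × 10^15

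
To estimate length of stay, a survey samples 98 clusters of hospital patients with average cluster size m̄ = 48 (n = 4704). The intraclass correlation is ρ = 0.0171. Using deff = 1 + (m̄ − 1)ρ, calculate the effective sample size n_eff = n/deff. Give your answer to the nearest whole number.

deff = 1 + (48 − 1)·0.0171 = 1 + 0.8037 = 1.8037.
n_eff = 4704 / 1.8037 = 2608.

2608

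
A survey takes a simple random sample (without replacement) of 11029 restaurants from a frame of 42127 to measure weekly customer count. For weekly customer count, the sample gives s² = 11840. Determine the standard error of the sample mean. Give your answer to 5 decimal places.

Under SRS without replacement, Var(ȳ) = (1 − f)·s²/n with f = n/N = 11029/42127 = 0.26180359.
Var(ȳ) = (1 − 0.26180359)·11840/11029 = 0.73819641·1.0735334 = 0.79247851.
SE(ȳ) = √(0.79247851) = 0.89021.

0.89021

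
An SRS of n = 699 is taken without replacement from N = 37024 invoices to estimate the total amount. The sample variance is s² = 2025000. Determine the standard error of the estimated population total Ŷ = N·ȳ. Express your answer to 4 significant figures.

1.974 × 10^6

Var(Ŷ) = N²·Var(ȳ) = N²·(1 − n/N)·s²/n.
f = 699/37024 = 0.01887965; Var(ȳ) = 0.98112035·2025000/699 = 2842.3015.
Var(Ŷ) = 37024² · 2842.3015 = 3.8961603 × 10^12.
SE(Ŷ) = √(3.8961603 × 10^12) = 1.974 × 10^6.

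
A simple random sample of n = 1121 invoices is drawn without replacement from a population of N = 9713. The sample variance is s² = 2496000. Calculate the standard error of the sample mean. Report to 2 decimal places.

44.38

Under SRS without replacement, Var(ȳ) = (1 − f)·s²/n with f = n/N = 1121/9713 = 0.11541233.
Var(ȳ) = (1 − 0.11541233)·2496000/1121 = 0.88458767·2226.5834 = 1969.6082.
SE(ȳ) = √(1969.6082) = 44.38.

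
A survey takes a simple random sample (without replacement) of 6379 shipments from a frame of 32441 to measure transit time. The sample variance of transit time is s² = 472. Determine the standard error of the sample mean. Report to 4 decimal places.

Under SRS without replacement, Var(ȳ) = (1 − f)·s²/n with f = n/N = 6379/32441 = 0.19663389.
Var(ȳ) = (1 − 0.19663389)·472/6379 = 0.80336611·0.073992789 = 0.059443299.
SE(ȳ) = √(0.059443299) = 0.2438.

0.2438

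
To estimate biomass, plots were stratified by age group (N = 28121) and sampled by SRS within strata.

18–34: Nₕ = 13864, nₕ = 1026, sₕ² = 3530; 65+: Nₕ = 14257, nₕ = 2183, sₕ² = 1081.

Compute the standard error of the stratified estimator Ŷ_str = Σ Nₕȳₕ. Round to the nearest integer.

26412

Var(Ŷ_str) = Σₕ Nₕ²(1 − fₕ)sₕ²/nₕ.
18–34: 13864²·(1 − 1026/13864)·3530/1026 = 6.123691 × 10^8.
65+: 14257²·(1 − 2183/14257)·1081/2183 = 8.5241538 × 10^7.
Sum = 6.9761064 × 10^8.
SE = √(6.9761064 × 10^8) = 26412.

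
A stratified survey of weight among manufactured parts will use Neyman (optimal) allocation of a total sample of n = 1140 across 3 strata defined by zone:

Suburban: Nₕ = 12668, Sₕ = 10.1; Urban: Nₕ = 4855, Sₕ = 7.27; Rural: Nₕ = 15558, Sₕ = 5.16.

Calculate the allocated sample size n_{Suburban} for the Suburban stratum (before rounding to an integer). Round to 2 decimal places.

Neyman allocation: nₕ = n·NₕSₕ / Σⱼ NⱼSⱼ.
Σ NⱼSⱼ = 12668·10.1 + 4855·7.27 + 15558·5.16 = 243521.93.
n_{Suburban} = 1140·12668·10.1 / 243521.93 = 598.96.

598.96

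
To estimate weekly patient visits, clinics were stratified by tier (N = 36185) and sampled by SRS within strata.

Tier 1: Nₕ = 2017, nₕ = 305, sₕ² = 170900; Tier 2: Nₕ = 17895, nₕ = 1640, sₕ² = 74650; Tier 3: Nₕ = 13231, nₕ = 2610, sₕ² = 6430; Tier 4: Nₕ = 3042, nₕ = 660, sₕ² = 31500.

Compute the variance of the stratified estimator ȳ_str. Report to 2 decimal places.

12.12

Var(ȳ_str) = Σₕ Wₕ²(1 − fₕ)sₕ²/nₕ with Wₕ = Nₕ/N, N = 36185.
Tier 1: Wₕ = 0.05574133; term = 0.05574133²·(1 − 0.15121468)·170900/305 = 1.4777288.
Tier 2: Wₕ = 0.49454194; term = 0.49454194²·(1 − 0.09164571)·74650/1640 = 10.112243.
Tier 3: Wₕ = 0.36564875; term = 0.36564875²·(1 − 0.19726400)·6430/2610 = 0.26440605.
Tier 4: Wₕ = 0.08406798; term = 0.08406798²·(1 − 0.21696252)·31500/660 = 0.26412556.
Sum = 12.118503.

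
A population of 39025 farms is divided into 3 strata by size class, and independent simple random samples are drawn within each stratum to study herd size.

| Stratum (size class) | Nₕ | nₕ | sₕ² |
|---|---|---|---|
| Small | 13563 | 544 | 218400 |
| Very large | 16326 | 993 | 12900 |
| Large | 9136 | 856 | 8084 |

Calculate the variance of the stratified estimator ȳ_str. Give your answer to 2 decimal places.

Var(ȳ_str) = Σₕ Wₕ²(1 − fₕ)sₕ²/nₕ with Wₕ = Nₕ/N, N = 39025.
Small: Wₕ = 0.34754644; term = 0.34754644²·(1 − 0.04010912)·218400/544 = 46.548029.
Very large: Wₕ = 0.41834721; term = 0.41834721²·(1 − 0.06082323)·12900/993 = 2.1353131.
Large: Wₕ = 0.23410634; term = 0.23410634²·(1 − 0.09369527)·8084/856 = 0.46908673.
Sum = 49.152429.

49.15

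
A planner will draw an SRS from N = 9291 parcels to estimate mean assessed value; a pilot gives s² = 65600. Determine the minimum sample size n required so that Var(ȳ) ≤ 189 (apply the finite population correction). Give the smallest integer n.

Without fpc, n₀ = s²/D = 65600/189 = 347.0899.
With fpc, (1 − n/N)·s²/n ≤ D requires n ≥ n₀/(1 + n₀/N) = 347.0899/(1 + 347.0899/9291) = 334.5904.
Rounding up, n = 335.

335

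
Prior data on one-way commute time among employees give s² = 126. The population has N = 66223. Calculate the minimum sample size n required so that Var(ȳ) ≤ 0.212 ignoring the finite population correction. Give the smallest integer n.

595

Without fpc, n₀ = s²/D = 126/0.212 = 594.3396.
Rounding up, n = 595.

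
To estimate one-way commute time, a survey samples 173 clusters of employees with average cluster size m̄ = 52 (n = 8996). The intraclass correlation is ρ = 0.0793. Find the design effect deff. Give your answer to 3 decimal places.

5.044

deff = 1 + (52 − 1)·0.0793 = 1 + 4.0443 = 5.0443.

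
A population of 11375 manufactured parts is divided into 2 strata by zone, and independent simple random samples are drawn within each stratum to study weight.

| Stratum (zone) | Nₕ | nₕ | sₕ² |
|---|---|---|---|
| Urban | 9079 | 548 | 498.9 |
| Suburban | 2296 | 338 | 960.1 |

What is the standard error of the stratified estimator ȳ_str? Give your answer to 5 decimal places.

0.80228

Var(ȳ_str) = Σₕ Wₕ²(1 − fₕ)sₕ²/nₕ with Wₕ = Nₕ/N, N = 11375.
Urban: Wₕ = 0.79815385; term = 0.79815385²·(1 − 0.06035907)·498.9/548 = 0.54496435.
Suburban: Wₕ = 0.20184615; term = 0.20184615²·(1 − 0.14721254)·960.1/338 = 0.098691905.
Sum = 0.64365626.
SE = √(0.64365626) = 0.80228.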